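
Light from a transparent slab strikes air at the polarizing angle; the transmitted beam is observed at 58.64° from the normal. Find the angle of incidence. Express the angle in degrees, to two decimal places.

θ_B ≈ 31.36°

At Brewster's angle the reflected and refracted rays are perpendicular, so θ_B + θ_t = 90°.
So θ_B = 90° − θ_t = 90° − 58.64° = 31.36°.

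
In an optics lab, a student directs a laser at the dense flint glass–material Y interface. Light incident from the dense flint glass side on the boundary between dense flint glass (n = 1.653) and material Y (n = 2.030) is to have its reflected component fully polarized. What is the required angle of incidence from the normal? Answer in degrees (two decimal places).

The reflected p-component vanishes when tan θ_B = n₂/n₁.
tan θ_B = n₂/n₁ = 2.030/1.653 = 1.2281. Taking the arctangent, θ_B = 50.84°.

θ_B ≈ 50.84°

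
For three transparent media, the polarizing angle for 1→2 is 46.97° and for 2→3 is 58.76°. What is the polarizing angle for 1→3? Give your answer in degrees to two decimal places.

tan θ_B(1→2) = n₂/n₁ = tan 46.97° = 1.0712.
tan θ_B(2→3) = n₃/n₂ = tan 58.76° = 1.6486.
So n₃/n₁ = (n₂/n₁)(n₃/n₂) = 1.0712 × 1.6486 = 1.7660.
θ_B(1→3) = arctan(1.7660) = 60.48°.

θ_B ≈ 60.48°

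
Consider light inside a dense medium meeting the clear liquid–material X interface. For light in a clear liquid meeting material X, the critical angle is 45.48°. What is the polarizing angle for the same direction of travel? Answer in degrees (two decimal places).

sin θ_c = n₂/n₁, so n₂/n₁ = sin 45.48° = 0.7130.
Brewster: tan θ_B = n₂/n₁ = 0.7130.
θ_B = arctan(0.7130) = 35.49°.

θ_B ≈ 35.49°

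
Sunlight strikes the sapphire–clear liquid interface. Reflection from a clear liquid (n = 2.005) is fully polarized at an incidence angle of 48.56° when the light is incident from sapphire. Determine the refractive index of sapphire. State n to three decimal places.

At the polarizing angle, tan θ_B = n₂/n₁ with n₁ on the incident side (sapphire) and n₂ on the transmitted side (a clear liquid).
n₁ = n₂ / tan θ_B = 2.005 / tan 48.56° = 1.770.

n ≈ 1.770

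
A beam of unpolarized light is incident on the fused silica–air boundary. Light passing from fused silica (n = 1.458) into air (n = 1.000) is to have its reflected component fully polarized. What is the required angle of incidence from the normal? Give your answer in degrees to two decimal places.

θ_B ≈ 34.45°

tan θ_B = n₂/n₁ = 1.000/1.458 = 0.6859. Taking the arctangent, θ_B = 34.45°.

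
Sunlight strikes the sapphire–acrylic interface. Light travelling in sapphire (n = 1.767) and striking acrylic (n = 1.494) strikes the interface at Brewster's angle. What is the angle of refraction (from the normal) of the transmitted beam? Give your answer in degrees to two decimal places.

First find Brewster's angle: tan θ_B = 1.494/1.767 = 0.8455, giving θ_B = 40.21°.
The refracted ray is perpendicular to the reflected ray, so θ_t = 90° − θ_B = 49.79°.

θ_t ≈ 49.79°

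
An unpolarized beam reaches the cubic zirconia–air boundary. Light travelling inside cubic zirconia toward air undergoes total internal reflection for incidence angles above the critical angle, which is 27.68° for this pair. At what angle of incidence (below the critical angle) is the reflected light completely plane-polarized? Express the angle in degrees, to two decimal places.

sin θ_c = n₂/n₁, so n₂/n₁ = sin 27.68° = 0.4645.
Brewster: tan θ_B = n₂/n₁ = 0.4645.
θ_B = arctan(0.4645) = 24.92°.

θ_B ≈ 24.92°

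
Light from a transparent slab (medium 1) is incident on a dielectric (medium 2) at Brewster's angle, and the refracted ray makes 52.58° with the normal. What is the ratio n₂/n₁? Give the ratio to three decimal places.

n₂/n₁ ≈ 0.765

θ_B + θ_t = 90°, so θ_B = 90° − 52.58° = 37.42°.
Then n₂/n₁ = tan θ_B = tan 37.42° = 0.765.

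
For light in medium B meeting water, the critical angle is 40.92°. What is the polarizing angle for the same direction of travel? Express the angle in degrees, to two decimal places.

θ_B ≈ 33.22°

At the critical angle sin θ_c = n₂/n₁, giving n₂/n₁ = sin 40.92° = 0.6550.
Then tan θ_B = n₂/n₁ = 0.6550, so θ_B = arctan 0.6550 = 33.22°.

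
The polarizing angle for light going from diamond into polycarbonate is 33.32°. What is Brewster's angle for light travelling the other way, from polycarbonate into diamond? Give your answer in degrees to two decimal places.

The two Brewster angles are complementary: θ_B' = 90° − θ_B = 90° − 33.32° = 56.68°.

θ_B' ≈ 56.68°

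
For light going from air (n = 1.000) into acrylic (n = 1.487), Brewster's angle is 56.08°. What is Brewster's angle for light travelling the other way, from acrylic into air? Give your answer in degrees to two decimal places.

θ_B' ≈ 33.92°

The two Brewster angles are complementary: θ_B' = 90° − θ_B = 90° − 56.08° = 33.92°.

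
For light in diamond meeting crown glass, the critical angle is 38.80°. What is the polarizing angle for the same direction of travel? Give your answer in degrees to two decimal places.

At the critical angle sin θ_c = n₂/n₁, giving n₂/n₁ = sin 38.80° = 0.6266.
Then tan θ_B = n₂/n₁ = 0.6266, so θ_B = arctan 0.6266 = 32.07°.

θ_B ≈ 32.07°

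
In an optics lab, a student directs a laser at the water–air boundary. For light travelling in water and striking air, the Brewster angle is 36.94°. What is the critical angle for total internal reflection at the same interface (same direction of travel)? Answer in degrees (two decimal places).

θ_c ≈ 48.76°

n₂/n₁ = tan 36.94° = 0.7519; the critical angle satisfies sin θ_c = n₂/n₁.
θ_c = arcsin(0.7519) = 48.76°.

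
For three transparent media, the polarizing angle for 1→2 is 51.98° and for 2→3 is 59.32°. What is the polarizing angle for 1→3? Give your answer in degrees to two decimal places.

θ_B ≈ 65.12°

Each Brewster angle gives a ratio: n₂/n₁ = tan 51.98° = 1.2790, n₃/n₂ = tan 59.32° = 1.6855.
n₃/n₁ = 2.1558. Then tan θ_B(1→3) = n₃/n₁, so θ_B(1→3) = arctan(2.1558) = 65.12°.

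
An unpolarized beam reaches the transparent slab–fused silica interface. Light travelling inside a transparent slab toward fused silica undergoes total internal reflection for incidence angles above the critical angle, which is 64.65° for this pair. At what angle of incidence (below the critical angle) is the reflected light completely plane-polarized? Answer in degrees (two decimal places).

θ_B ≈ 42.10°

n₂/n₁ = sin θ_c = sin 64.65° = 0.9037.
tan θ_B equals the same ratio, so θ_B = arctan(0.9037) = 42.10°.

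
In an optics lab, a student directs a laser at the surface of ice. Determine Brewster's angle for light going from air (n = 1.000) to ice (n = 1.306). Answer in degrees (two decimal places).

θ_B ≈ 52.56°

At Brewster's angle the reflected and refracted rays are perpendicular, which with Snell's law gives tan θ_B = n₂/n₁.
tan θ_B = n₂/n₁ = 1.306/1.000 = 1.3060.
θ_B = arctan(1.3060) = 52.56°.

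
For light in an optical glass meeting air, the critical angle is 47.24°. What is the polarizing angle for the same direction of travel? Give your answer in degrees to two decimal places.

θ_B ≈ 36.29°

At the critical angle sin θ_c = n₂/n₁, giving n₂/n₁ = sin 47.24° = 0.7342.
Then tan θ_B = n₂/n₁ = 0.7342, so θ_B = arctan 0.7342 = 36.29°.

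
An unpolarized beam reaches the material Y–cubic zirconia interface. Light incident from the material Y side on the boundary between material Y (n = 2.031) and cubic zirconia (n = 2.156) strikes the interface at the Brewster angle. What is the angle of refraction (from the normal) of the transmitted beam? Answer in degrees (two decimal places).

First find Brewster's angle: tan θ_B = 2.156/2.031 = 1.0615, giving θ_B = 46.71°.
The refracted ray is perpendicular to the reflected ray, so θ_t = 90° − θ_B = 43.29°.

θ_t ≈ 43.29°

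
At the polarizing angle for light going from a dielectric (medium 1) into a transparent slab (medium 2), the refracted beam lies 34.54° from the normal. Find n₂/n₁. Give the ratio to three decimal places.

At Brewster incidence θ_B = 90° − θ_t = 90° − 34.54° = 55.46°.
tan θ_B = n₂/n₁, so n₂/n₁ = tan 55.46° = 1.453.

n₂/n₁ ≈ 1.453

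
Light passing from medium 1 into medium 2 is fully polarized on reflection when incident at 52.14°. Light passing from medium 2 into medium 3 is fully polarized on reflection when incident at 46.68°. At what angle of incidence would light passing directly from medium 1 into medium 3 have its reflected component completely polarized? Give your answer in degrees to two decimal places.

θ_B ≈ 53.76°

Each Brewster angle gives a ratio: n₂/n₁ = tan 52.14° = 1.2864, n₃/n₂ = tan 46.68° = 1.0604.
So n₃/n₁ = (n₂/n₁)(n₃/n₂) = 1.2864 × 1.0604 = 1.3641.
θ_B(1→3) = arctan(1.3641) = 53.76°.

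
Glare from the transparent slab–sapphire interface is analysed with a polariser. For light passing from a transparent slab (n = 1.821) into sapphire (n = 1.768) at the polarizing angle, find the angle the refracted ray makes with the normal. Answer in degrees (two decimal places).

θ_B = arctan(n₂/n₁) = arctan(1.768/1.821) = 44.15°.
Since θ_B + θ_t = 90° at Brewster incidence, θ_t = 90° − 44.15° = 45.85°.

θ_t ≈ 45.85°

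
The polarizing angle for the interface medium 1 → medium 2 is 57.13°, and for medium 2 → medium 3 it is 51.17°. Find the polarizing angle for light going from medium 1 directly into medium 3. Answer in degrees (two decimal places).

Each Brewster angle gives a ratio: n₂/n₁ = tan 57.13° = 1.5475, n₃/n₂ = tan 51.17° = 1.2424.
n₃/n₁ = 1.9227. Then tan θ_B(1→3) = n₃/n₁, so θ_B(1→3) = arctan(1.9227) = 62.52°.

θ_B ≈ 62.52°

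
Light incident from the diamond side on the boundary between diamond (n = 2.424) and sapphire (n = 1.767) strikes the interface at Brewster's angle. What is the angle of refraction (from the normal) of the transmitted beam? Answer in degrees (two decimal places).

θ_t ≈ 53.91°

tan θ_B = n₂/n₁ = 1.767/2.424 = 0.7290, so θ_B = 36.09°.
At Brewster's angle the reflected and refracted rays are perpendicular, so θ_t = 90° − θ_B = 90° − 36.09° = 53.91°.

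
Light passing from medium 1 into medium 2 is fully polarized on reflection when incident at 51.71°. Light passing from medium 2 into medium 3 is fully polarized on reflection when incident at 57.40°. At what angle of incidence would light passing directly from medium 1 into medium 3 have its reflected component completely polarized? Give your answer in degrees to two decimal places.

tan θ_B(1→2) = n₂/n₁ = tan 51.71° = 1.2667.
tan θ_B(2→3) = n₃/n₂ = tan 57.40° = 1.5637.
n₃/n₁ = 1.9806. Then tan θ_B(1→3) = n₃/n₁, so θ_B(1→3) = arctan(1.9806) = 63.21°.

θ_B ≈ 63.21°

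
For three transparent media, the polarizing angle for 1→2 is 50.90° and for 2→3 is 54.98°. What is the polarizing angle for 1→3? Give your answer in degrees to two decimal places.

tan θ_B(1→2) = n₂/n₁ = tan 50.90° = 1.2305.
tan θ_B(2→3) = n₃/n₂ = tan 54.98° = 1.4271.
n₃/n₁ = 1.7560. Then tan θ_B(1→3) = n₃/n₁, so θ_B(1→3) = arctan(1.7560) = 60.34°.

θ_B ≈ 60.34°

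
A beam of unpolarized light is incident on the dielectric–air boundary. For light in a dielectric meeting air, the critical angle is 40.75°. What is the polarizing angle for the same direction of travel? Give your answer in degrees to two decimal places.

sin θ_c = n₂/n₁, so n₂/n₁ = sin 40.75° = 0.6528.
Brewster: tan θ_B = n₂/n₁ = 0.6528.
θ_B = arctan(0.6528) = 33.13°.

θ_B ≈ 33.13°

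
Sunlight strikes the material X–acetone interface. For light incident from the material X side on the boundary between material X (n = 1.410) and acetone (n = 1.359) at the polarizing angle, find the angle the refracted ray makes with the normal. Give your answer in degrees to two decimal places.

θ_t ≈ 46.06°

First find Brewster's angle: tan θ_B = 1.359/1.410 = 0.9638, giving θ_B = 43.94°.
At Brewster's angle the reflected and refracted rays are perpendicular, so θ_t = 90° − θ_B = 90° − 43.94° = 46.06°.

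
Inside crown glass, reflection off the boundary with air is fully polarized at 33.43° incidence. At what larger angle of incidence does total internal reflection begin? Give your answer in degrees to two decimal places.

θ_c ≈ 41.31°

From Brewster, n₂/n₁ = tan θ_B = tan 33.43° = 0.6601.
Then sin θ_c = n₂/n₁ = 0.6601, so θ_c = arcsin 0.6601 = 41.31°.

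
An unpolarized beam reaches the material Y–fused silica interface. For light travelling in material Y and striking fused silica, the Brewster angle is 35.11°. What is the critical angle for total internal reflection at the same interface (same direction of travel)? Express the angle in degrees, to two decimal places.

n₂/n₁ = tan 35.11° = 0.7031; the critical angle satisfies sin θ_c = n₂/n₁.
θ_c = arcsin(0.7031) = 44.67°.

θ_c ≈ 44.67°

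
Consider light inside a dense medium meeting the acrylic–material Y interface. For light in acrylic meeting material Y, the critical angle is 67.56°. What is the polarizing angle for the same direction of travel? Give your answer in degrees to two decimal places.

At the critical angle sin θ_c = n₂/n₁, giving n₂/n₁ = sin 67.56° = 0.9243.
Then tan θ_B = n₂/n₁ = 0.9243, so θ_B = arctan 0.9243 = 42.75°.

θ_B ≈ 42.75°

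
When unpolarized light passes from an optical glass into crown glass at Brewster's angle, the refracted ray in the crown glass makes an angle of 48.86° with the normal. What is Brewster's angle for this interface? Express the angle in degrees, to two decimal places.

Since the reflected and refracted rays are at right angles at the polarizing angle, θ_B + θ_t = 90°.
So θ_B = 90° − θ_t = 90° − 48.86° = 41.14°.

θ_B ≈ 41.14°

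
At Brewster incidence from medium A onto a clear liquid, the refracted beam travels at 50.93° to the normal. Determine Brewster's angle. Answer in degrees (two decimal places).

Since the reflected and refracted rays are at right angles at the polarizing angle, θ_B + θ_t = 90°.
θ_B = 90° − 50.93° = 39.07°.

θ_B ≈ 39.07°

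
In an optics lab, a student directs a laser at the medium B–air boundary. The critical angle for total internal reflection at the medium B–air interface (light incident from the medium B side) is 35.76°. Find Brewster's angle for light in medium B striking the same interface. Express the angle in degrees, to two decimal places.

n₂/n₁ = sin θ_c = sin 35.76° = 0.5844.
tan θ_B equals the same ratio, so θ_B = arctan(0.5844) = 30.30°.

θ_B ≈ 30.30°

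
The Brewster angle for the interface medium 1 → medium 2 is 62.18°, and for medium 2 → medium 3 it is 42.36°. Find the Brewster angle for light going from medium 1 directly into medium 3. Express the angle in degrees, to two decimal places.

tan θ_B(1→2) = n₂/n₁ = tan 62.18° = 1.8951.
tan θ_B(2→3) = n₃/n₂ = tan 42.36° = 0.9118.
Multiplying, n₃/n₁ = 1.8951 × 0.9118 = 1.7280, and θ_B(1→3) = arctan 1.7280 = 59.94°.

θ_B ≈ 59.94°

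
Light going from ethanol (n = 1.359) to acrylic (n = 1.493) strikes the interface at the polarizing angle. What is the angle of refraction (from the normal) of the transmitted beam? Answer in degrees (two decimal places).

θ_t ≈ 42.31°

tan θ_B = n₂/n₁ = 1.493/1.359 = 1.0986, so θ_B = 47.69°.
Since θ_B + θ_t = 90° at Brewster incidence, θ_t = 90° − 47.69° = 42.31°.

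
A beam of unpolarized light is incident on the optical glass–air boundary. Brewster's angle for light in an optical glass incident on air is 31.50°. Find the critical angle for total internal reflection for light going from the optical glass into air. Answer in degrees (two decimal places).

θ_c ≈ 37.79°

n₂/n₁ = tan 31.50° = 0.6128; the critical angle satisfies sin θ_c = n₂/n₁.
θ_c = arcsin(0.6128) = 37.79°.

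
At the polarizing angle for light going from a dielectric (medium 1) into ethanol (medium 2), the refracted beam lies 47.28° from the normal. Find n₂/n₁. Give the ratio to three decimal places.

At Brewster incidence θ_B = 90° − θ_t = 90° − 47.28° = 42.72°.
Then n₂/n₁ = tan θ_B = tan 42.72° = 0.923.

n₂/n₁ ≈ 0.923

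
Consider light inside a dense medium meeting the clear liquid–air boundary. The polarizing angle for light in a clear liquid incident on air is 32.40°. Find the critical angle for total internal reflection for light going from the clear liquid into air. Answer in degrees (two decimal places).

tan θ_B = n₂/n₁ = tan 32.40° = 0.6346.
Total internal reflection: sin θ_c = n₂/n₁ = 0.6346.
θ_c = arcsin(0.6346) = 39.39°.

θ_c ≈ 39.39°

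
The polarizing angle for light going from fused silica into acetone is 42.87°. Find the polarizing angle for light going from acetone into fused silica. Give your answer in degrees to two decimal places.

Reversing the direction swaps n₁ and n₂, so tan θ_B' = 1/tan θ_B and θ_B' = 90° − θ_B.
Hence θ_B' = 90° − 42.87° = 47.13°.

θ_B' ≈ 47.13°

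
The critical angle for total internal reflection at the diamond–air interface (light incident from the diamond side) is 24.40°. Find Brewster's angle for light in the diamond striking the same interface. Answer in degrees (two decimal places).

At the critical angle sin θ_c = n₂/n₁, giving n₂/n₁ = sin 24.40° = 0.4131.
Then tan θ_B = n₂/n₁ = 0.4131, so θ_B = arctan 0.4131 = 22.45°.

θ_B ≈ 22.45°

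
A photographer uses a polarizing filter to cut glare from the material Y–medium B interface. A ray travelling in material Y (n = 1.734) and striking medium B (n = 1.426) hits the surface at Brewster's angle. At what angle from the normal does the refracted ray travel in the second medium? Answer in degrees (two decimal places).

θ_t ≈ 50.57°

tan θ_B = n₂/n₁ = 1.426/1.734 = 0.8224, so θ_B = 39.43°.
The refracted ray is perpendicular to the reflected ray, so θ_t = 90° − θ_B = 50.57°.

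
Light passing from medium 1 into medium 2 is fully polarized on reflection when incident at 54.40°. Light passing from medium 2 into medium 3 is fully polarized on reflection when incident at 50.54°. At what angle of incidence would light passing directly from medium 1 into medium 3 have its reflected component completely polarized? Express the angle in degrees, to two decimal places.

Each Brewster angle gives a ratio: n₂/n₁ = tan 54.40° = 1.3968, n₃/n₂ = tan 50.54° = 1.2148.
Multiplying, n₃/n₁ = 1.3968 × 1.2148 = 1.6968, and θ_B(1→3) = arctan 1.6968 = 59.49°.

θ_B ≈ 59.49°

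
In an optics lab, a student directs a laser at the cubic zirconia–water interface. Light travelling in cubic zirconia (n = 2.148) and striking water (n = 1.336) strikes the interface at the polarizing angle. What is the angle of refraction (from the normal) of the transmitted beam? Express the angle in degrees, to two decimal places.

tan θ_B = n₂/n₁ = 1.336/2.148 = 0.6220, so θ_B = 31.88°.
At Brewster's angle the reflected and refracted rays are perpendicular, so θ_t = 90° − θ_B = 90° − 31.88° = 58.12°.

θ_t ≈ 58.12°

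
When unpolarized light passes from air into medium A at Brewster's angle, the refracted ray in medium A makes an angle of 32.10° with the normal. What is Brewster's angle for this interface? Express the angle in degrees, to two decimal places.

θ_B ≈ 57.90°

Since the reflected and refracted rays are at right angles at the polarizing angle, θ_B + θ_t = 90°.
So θ_B = 90° − θ_t = 90° − 32.10° = 57.90°.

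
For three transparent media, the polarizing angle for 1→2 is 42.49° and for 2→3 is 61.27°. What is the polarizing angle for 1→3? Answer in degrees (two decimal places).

θ_B ≈ 59.10°

tan θ_B(1→2) = n₂/n₁ = tan 42.49° = 0.9160.
tan θ_B(2→3) = n₃/n₂ = tan 61.27° = 1.8243.
So n₃/n₁ = (n₂/n₁)(n₃/n₂) = 0.9160 × 1.8243 = 1.6710.
θ_B(1→3) = arctan(1.6710) = 59.10°.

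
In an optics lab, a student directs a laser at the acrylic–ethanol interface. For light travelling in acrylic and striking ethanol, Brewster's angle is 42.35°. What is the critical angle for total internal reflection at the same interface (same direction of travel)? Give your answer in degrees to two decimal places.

θ_c ≈ 65.72°

tan θ_B = n₂/n₁ = tan 42.35° = 0.9115.
Total internal reflection: sin θ_c = n₂/n₁ = 0.9115.
θ_c = arcsin(0.9115) = 65.72°.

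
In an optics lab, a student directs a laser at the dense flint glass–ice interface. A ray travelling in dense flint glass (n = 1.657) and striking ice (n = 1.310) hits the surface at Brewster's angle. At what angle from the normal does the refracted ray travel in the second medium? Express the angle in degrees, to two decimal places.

First find Brewster's angle: tan θ_B = 1.310/1.657 = 0.7906, giving θ_B = 38.33°.
The refracted ray is perpendicular to the reflected ray, so θ_t = 90° − θ_B = 51.67°.

θ_t ≈ 51.67°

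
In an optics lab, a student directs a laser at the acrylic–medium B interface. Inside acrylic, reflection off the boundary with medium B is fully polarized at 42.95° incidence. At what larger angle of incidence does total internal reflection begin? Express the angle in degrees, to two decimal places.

n₂/n₁ = tan 42.95° = 0.9309; the critical angle satisfies sin θ_c = n₂/n₁.
θ_c = arcsin(0.9309) = 68.57°.

θ_c ≈ 68.57°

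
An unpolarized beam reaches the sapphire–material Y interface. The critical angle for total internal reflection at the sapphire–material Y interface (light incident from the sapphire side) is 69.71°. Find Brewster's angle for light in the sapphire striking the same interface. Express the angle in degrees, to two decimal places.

At the critical angle sin θ_c = n₂/n₁, giving n₂/n₁ = sin 69.71° = 0.9379.
Then tan θ_B = n₂/n₁ = 0.9379, so θ_B = arctan 0.9379 = 43.17°.

θ_B ≈ 43.17°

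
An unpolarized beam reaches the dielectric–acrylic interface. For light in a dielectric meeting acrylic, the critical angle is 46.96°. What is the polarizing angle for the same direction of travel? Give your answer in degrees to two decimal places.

At the critical angle sin θ_c = n₂/n₁, giving n₂/n₁ = sin 46.96° = 0.7309.
Then tan θ_B = n₂/n₁ = 0.7309, so θ_B = arctan 0.7309 = 36.16°.

θ_B ≈ 36.16°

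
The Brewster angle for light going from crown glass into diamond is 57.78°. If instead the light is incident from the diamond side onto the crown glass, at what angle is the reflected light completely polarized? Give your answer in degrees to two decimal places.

The two Brewster angles are complementary: θ_B' = 90° − θ_B = 90° − 57.78° = 32.22°.

θ_B' ≈ 32.22°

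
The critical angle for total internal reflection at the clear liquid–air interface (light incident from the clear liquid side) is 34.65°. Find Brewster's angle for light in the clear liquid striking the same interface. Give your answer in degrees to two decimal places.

θ_B ≈ 29.62°

At the critical angle sin θ_c = n₂/n₁, giving n₂/n₁ = sin 34.65° = 0.5686.
Then tan θ_B = n₂/n₁ = 0.5686, so θ_B = arctan 0.5686 = 29.62°.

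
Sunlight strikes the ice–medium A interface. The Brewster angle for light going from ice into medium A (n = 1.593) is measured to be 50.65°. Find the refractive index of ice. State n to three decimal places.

n ≈ 1.306

Full polarization of the reflected beam means tan θ_B = n₂/n₁, where n₁ is the incident medium (ice).
n₁ = n₂ / tan θ_B = 1.593 / tan 50.65° = 1.306.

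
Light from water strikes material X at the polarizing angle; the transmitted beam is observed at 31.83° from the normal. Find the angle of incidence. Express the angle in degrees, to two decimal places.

Brewster's condition makes the reflected and refracted beams perpendicular: θ_B + θ_t = 90°.
θ_B = 90° − 31.83° = 58.17°.

θ_B ≈ 58.17°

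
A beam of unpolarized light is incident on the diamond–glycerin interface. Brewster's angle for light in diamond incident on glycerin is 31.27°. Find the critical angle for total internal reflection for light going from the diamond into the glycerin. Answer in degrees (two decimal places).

tan θ_B = n₂/n₁ = tan 31.27° = 0.6073.
Total internal reflection: sin θ_c = n₂/n₁ = 0.6073.
θ_c = arcsin(0.6073) = 37.39°.

θ_c ≈ 37.39°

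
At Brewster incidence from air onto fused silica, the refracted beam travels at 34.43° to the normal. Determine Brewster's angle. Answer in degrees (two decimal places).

θ_B ≈ 55.57°

At Brewster's angle the reflected and refracted rays are perpendicular, so θ_B + θ_t = 90°.
So θ_B = 90° − θ_t = 90° − 34.43° = 55.57°.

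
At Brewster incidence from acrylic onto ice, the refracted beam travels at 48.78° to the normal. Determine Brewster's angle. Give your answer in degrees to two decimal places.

At Brewster's angle the reflected and refracted rays are perpendicular, so θ_B + θ_t = 90°.
θ_B = 90° − 48.78° = 41.22°.

θ_B ≈ 41.22°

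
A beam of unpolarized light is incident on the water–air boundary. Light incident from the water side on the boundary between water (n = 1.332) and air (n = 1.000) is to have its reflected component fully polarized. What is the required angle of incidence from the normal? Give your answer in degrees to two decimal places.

tan θ_B = n₂/n₁ = 1.000/1.332 = 0.7508.
θ_B = arctan(0.7508) = 36.90°.

θ_B ≈ 36.90°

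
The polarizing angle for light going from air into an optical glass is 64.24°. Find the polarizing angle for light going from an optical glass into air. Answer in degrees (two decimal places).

tan θ_B' = n₁/n₂ = 1/tan θ_B, so θ_B' = 90° − θ_B.
θ_B' = 90° − 64.24° = 25.76°.

θ_B' ≈ 25.76°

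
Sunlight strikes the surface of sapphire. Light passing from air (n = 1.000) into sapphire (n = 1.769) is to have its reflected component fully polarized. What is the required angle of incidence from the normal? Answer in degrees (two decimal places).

θ_B ≈ 60.52°

tan θ_B = n₂/n₁ = 1.769/1.000 = 1.7690. Taking the arctangent, θ_B = 60.52°.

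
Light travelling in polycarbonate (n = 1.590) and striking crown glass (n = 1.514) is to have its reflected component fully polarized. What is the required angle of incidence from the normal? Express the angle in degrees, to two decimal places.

θ_B ≈ 43.60°

Brewster's condition: tan θ_B = n₂/n₁ = 1.514/1.590 = 0.9522.
So θ_B = arctan 0.9522 = 43.60°.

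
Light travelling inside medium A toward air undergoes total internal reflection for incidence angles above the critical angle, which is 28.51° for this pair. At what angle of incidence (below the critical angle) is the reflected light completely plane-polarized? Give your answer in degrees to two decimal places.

At the critical angle sin θ_c = n₂/n₁, giving n₂/n₁ = sin 28.51° = 0.4773.
Then tan θ_B = n₂/n₁ = 0.4773, so θ_B = arctan 0.4773 = 25.52°.

θ_B ≈ 25.52°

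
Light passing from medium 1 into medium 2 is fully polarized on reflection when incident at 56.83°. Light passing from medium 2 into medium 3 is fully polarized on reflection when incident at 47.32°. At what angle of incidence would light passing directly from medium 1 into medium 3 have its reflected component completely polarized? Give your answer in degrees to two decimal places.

θ_B ≈ 58.92°

n₂/n₁ = tan 56.83° = 1.5299 and n₃/n₂ = tan 47.32° = 1.0844.
n₃/n₁ = 1.6591. Then tan θ_B(1→3) = n₃/n₁, so θ_B(1→3) = arctan(1.6591) = 58.92°.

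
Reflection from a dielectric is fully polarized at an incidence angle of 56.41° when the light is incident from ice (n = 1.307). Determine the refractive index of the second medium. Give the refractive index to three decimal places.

n ≈ 1.968

Brewster's law: tan θ_B = n₂/n₁ (light incident in ice, refracted into a dielectric).
n₂ = n₁ tan θ_B = 1.307 × tan 56.41° = 1.968.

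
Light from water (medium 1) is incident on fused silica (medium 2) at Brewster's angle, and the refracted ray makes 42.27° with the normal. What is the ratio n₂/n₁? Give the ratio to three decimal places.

n₂/n₁ ≈ 1.100

At Brewster incidence θ_B = 90° − θ_t = 90° − 42.27° = 47.73°.
Then n₂/n₁ = tan θ_B = tan 47.73° = 1.100.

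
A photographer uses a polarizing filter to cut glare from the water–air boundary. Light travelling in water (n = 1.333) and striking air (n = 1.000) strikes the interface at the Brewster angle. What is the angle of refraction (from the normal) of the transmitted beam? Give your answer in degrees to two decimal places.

θ_B = arctan(n₂/n₁) = arctan(1.000/1.333) = 36.88°.
At Brewster's angle the reflected and refracted rays are perpendicular, so θ_t = 90° − θ_B = 90° − 36.88° = 53.12°.

θ_t ≈ 53.12°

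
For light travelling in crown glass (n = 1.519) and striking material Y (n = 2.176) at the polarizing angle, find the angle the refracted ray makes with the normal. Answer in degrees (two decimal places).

θ_t ≈ 34.92°

First find Brewster's angle: tan θ_B = 2.176/1.519 = 1.4325, giving θ_B = 55.08°.
The refracted ray is perpendicular to the reflected ray, so θ_t = 90° − θ_B = 34.92°.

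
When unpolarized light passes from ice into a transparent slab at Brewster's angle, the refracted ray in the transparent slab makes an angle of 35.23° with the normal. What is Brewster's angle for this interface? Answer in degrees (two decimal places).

θ_B ≈ 54.77°

Since the reflected and refracted rays are at right angles at the polarizing angle, θ_B + θ_t = 90°.
So θ_B = 90° − θ_t = 90° − 35.23° = 54.77°.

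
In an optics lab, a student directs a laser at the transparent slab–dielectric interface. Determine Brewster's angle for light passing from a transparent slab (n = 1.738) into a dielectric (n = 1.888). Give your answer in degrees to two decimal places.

θ_B ≈ 47.37°

Brewster's condition: tan θ_B = n₂/n₁ = 1.888/1.738 = 1.0863.
θ_B = arctan(1.0863) = 47.37°.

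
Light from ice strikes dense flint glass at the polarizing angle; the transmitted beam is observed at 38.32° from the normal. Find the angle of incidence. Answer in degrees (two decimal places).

θ_B ≈ 51.68°

Since the reflected and refracted rays are at right angles at the polarizing angle, θ_B + θ_t = 90°.
θ_B = 90° − 38.32° = 51.68°.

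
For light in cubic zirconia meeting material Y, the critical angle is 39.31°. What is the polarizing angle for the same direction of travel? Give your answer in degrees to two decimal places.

θ_B ≈ 32.35°

sin θ_c = n₂/n₁, so n₂/n₁ = sin 39.31° = 0.6335.
Brewster: tan θ_B = n₂/n₁ = 0.6335.
θ_B = arctan(0.6335) = 32.35°.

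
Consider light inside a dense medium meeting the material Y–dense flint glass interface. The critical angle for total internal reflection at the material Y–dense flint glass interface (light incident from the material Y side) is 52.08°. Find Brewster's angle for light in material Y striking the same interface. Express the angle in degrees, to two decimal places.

n₂/n₁ = sin θ_c = sin 52.08° = 0.7889.
tan θ_B equals the same ratio, so θ_B = arctan(0.7889) = 38.27°.

θ_B ≈ 38.27°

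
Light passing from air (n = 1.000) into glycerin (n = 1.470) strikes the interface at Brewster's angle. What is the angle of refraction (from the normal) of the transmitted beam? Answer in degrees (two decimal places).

θ_t ≈ 34.23°

First find Brewster's angle: tan θ_B = 1.470/1.000 = 1.4700, giving θ_B = 55.77°.
Since θ_B + θ_t = 90° at Brewster incidence, θ_t = 90° − 55.77° = 34.23°.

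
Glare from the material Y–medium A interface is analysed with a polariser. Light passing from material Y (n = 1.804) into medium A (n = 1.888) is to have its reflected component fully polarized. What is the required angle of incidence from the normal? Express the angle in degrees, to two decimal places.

Here n₂/n₁ = 1.888/1.804 = 1.0466, and Brewster's law gives tan θ_B = n₂/n₁.
So θ_B = arctan 1.0466 = 46.30°.

θ_B ≈ 46.30°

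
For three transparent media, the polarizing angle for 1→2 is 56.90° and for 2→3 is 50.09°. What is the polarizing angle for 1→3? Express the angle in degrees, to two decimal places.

θ_B ≈ 61.40°

Each Brewster angle gives a ratio: n₂/n₁ = tan 56.90° = 1.5340, n₃/n₂ = tan 50.09° = 1.1956.
Multiplying, n₃/n₁ = 1.5340 × 1.1956 = 1.8340, and θ_B(1→3) = arctan 1.8340 = 61.40°.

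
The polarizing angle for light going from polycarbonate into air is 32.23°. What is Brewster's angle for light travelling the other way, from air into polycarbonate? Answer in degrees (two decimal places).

θ_B' ≈ 57.77°

tan θ_B' = n₁/n₂ = 1/tan θ_B, so θ_B' = 90° − θ_B.
θ_B' = 90° − 32.23° = 57.77°.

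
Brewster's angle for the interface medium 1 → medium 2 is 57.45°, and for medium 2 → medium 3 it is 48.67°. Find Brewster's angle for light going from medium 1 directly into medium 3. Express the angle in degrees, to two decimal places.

n₂/n₁ = tan 57.45° = 1.5667 and n₃/n₂ = tan 48.67° = 1.1371.
n₃/n₁ = 1.7814. Then tan θ_B(1→3) = n₃/n₁, so θ_B(1→3) = arctan(1.7814) = 60.69°.

θ_B ≈ 60.69°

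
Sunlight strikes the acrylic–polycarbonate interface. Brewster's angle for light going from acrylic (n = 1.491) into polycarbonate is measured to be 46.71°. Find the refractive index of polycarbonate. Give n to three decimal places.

n ≈ 1.583

At Brewster's angle, tan θ_B = n₂/n₁ with n₁ on the incident side (acrylic) and n₂ on the transmitted side (polycarbonate).
n₂ = n₁ tan θ_B = 1.491 × tan 46.71° = 1.583.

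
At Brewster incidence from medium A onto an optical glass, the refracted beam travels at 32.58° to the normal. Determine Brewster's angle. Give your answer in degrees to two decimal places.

θ_B ≈ 57.42°

At Brewster's angle the reflected and refracted rays are perpendicular, so θ_B + θ_t = 90°.
θ_B = 90° − 32.58° = 57.42°.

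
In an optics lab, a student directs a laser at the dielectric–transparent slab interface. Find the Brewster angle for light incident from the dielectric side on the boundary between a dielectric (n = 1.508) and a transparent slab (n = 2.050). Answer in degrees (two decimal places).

tan θ_B = n₂/n₁ = 2.050/1.508 = 1.3594. Taking the arctangent, θ_B = 53.66°.

θ_B ≈ 53.66°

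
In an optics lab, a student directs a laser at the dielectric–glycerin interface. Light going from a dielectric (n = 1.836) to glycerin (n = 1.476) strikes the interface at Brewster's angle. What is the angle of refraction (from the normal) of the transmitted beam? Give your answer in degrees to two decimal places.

tan θ_B = n₂/n₁ = 1.476/1.836 = 0.8039, so θ_B = 38.80°.
The refracted ray is perpendicular to the reflected ray, so θ_t = 90° − θ_B = 51.20°.

θ_t ≈ 51.20°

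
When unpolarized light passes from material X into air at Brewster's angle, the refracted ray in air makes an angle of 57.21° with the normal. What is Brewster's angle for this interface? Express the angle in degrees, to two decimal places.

θ_B ≈ 32.79°

Brewster's condition makes the reflected and refracted beams perpendicular: θ_B + θ_t = 90°.
So θ_B = 90° − θ_t = 90° − 57.21° = 32.79°.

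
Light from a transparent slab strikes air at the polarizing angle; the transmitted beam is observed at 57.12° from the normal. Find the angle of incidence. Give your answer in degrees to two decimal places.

θ_B ≈ 32.88°

At Brewster's angle the reflected and refracted rays are perpendicular, so θ_B + θ_t = 90°.
θ_B = 90° − 57.12° = 32.88°.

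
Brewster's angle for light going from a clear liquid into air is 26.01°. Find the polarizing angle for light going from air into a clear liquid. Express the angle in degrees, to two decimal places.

Reversing the direction swaps n₁ and n₂, so tan θ_B' = 1/tan θ_B and θ_B' = 90° − θ_B.
Hence θ_B' = 90° − 26.01° = 63.99°.

θ_B' ≈ 63.99°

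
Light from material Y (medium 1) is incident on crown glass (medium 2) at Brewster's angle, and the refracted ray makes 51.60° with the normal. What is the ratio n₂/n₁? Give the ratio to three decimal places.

n₂/n₁ ≈ 0.793

At Brewster incidence θ_B = 90° − θ_t = 90° − 51.60° = 38.40°.
tan θ_B = n₂/n₁, so n₂/n₁ = tan 38.40° = 0.793.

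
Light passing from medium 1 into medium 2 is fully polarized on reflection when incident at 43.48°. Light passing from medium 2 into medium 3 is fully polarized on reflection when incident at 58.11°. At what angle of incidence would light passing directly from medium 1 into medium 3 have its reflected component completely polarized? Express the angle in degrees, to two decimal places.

θ_B ≈ 56.73°

n₂/n₁ = tan 43.48° = 0.9483 and n₃/n₂ = tan 58.11° = 1.6072.
Multiplying, n₃/n₁ = 0.9483 × 1.6072 = 1.5241, and θ_B(1→3) = arctan 1.5241 = 56.73°.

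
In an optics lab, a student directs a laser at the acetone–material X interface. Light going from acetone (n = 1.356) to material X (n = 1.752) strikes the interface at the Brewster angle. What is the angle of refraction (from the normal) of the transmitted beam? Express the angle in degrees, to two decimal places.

tan θ_B = n₂/n₁ = 1.752/1.356 = 1.2920, so θ_B = 52.26°.
At Brewster's angle the reflected and refracted rays are perpendicular, so θ_t = 90° − θ_B = 90° − 52.26° = 37.74°.

θ_t ≈ 37.74°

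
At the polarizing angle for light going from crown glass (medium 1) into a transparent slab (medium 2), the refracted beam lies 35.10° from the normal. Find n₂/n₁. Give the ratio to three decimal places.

n₂/n₁ ≈ 1.423

θ_B + θ_t = 90°, so θ_B = 90° − 35.10° = 54.90°.
Then n₂/n₁ = tan θ_B = tan 54.90° = 1.423.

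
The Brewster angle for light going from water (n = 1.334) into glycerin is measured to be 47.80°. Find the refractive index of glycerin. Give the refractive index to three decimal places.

n ≈ 1.471

At the Brewster angle, tan θ_B = n₂/n₁ with n₁ on the incident side (water) and n₂ on the transmitted side (glycerin).
n₂ = n₁ tan θ_B = 1.334 × tan 47.80° = 1.471.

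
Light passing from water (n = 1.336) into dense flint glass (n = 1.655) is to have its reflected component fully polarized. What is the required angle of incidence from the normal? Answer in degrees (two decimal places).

Brewster's condition: tan θ_B = n₂/n₁ = 1.655/1.336 = 1.2388.
So θ_B = arctan 1.2388 = 51.09°.

θ_B ≈ 51.09°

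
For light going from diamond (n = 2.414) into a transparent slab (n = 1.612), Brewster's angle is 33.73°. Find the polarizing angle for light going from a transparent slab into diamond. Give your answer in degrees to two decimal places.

θ_B' ≈ 56.27°

tan θ_B' = n₁/n₂ = 1/tan θ_B, so θ_B' = 90° − θ_B.
θ_B' = 90° − 33.73° = 56.27°.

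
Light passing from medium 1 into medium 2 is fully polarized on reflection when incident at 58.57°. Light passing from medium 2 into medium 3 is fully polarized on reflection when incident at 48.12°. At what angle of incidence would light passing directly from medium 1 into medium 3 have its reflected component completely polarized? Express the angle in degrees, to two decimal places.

n₂/n₁ = tan 58.57° = 1.6363 and n₃/n₂ = tan 48.12° = 1.1153.
Multiplying, n₃/n₁ = 1.6363 × 1.1153 = 1.8250, and θ_B(1→3) = arctan 1.8250 = 61.28°.

θ_B ≈ 61.28°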